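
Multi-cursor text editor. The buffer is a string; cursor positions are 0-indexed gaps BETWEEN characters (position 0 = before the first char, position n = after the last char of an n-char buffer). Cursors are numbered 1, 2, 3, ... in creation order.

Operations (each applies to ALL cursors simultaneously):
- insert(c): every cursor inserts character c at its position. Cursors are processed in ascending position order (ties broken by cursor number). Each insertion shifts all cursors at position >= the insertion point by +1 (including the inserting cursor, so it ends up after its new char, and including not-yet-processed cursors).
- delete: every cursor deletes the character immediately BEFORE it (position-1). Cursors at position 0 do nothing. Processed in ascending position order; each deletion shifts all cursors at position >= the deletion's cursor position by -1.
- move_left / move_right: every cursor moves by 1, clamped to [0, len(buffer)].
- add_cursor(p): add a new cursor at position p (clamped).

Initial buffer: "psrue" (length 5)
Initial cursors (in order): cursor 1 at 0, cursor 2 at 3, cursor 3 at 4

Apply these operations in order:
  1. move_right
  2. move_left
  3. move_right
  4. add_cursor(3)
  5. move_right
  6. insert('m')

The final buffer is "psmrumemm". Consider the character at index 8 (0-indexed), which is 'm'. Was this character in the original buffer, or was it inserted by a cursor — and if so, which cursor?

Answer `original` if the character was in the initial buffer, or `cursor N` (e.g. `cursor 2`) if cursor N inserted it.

Answer: cursor 3

Derivation:
After op 1 (move_right): buffer="psrue" (len 5), cursors c1@1 c2@4 c3@5, authorship .....
After op 2 (move_left): buffer="psrue" (len 5), cursors c1@0 c2@3 c3@4, authorship .....
After op 3 (move_right): buffer="psrue" (len 5), cursors c1@1 c2@4 c3@5, authorship .....
After op 4 (add_cursor(3)): buffer="psrue" (len 5), cursors c1@1 c4@3 c2@4 c3@5, authorship .....
After op 5 (move_right): buffer="psrue" (len 5), cursors c1@2 c4@4 c2@5 c3@5, authorship .....
After op 6 (insert('m')): buffer="psmrumemm" (len 9), cursors c1@3 c4@6 c2@9 c3@9, authorship ..1..4.23
Authorship (.=original, N=cursor N): . . 1 . . 4 . 2 3
Index 8: author = 3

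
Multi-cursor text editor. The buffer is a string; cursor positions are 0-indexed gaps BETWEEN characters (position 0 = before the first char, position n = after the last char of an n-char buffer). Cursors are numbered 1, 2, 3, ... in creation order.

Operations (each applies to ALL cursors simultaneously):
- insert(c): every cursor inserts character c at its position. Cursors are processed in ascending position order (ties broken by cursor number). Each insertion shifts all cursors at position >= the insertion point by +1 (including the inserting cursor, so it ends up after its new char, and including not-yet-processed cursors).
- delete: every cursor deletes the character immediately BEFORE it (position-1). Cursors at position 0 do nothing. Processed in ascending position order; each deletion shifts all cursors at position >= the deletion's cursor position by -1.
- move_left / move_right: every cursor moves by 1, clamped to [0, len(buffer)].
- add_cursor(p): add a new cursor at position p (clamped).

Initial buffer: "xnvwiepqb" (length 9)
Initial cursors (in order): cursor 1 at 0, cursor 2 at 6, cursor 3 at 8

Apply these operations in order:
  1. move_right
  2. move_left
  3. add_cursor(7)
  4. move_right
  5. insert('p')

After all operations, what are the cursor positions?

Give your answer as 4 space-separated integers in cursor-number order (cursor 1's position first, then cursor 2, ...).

After op 1 (move_right): buffer="xnvwiepqb" (len 9), cursors c1@1 c2@7 c3@9, authorship .........
After op 2 (move_left): buffer="xnvwiepqb" (len 9), cursors c1@0 c2@6 c3@8, authorship .........
After op 3 (add_cursor(7)): buffer="xnvwiepqb" (len 9), cursors c1@0 c2@6 c4@7 c3@8, authorship .........
After op 4 (move_right): buffer="xnvwiepqb" (len 9), cursors c1@1 c2@7 c4@8 c3@9, authorship .........
After op 5 (insert('p')): buffer="xpnvwieppqpbp" (len 13), cursors c1@2 c2@9 c4@11 c3@13, authorship .1......2.4.3

Answer: 2 9 13 11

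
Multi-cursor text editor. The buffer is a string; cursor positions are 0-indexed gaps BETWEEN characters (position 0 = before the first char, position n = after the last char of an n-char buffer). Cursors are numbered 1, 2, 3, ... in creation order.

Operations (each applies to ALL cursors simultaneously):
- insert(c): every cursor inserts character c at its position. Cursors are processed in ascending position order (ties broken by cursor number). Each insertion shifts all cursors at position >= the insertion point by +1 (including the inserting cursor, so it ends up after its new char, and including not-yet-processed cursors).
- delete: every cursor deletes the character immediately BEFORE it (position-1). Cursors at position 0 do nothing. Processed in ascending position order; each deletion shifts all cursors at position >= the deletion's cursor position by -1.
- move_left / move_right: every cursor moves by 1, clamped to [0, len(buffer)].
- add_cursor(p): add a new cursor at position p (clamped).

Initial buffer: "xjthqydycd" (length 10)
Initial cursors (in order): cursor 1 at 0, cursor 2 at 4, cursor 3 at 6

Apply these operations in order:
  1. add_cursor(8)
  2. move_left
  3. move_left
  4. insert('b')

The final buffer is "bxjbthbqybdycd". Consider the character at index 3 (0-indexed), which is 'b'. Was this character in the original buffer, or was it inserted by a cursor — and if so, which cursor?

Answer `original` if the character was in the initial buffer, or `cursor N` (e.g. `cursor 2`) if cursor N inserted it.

After op 1 (add_cursor(8)): buffer="xjthqydycd" (len 10), cursors c1@0 c2@4 c3@6 c4@8, authorship ..........
After op 2 (move_left): buffer="xjthqydycd" (len 10), cursors c1@0 c2@3 c3@5 c4@7, authorship ..........
After op 3 (move_left): buffer="xjthqydycd" (len 10), cursors c1@0 c2@2 c3@4 c4@6, authorship ..........
After op 4 (insert('b')): buffer="bxjbthbqybdycd" (len 14), cursors c1@1 c2@4 c3@7 c4@10, authorship 1..2..3..4....
Authorship (.=original, N=cursor N): 1 . . 2 . . 3 . . 4 . . . .
Index 3: author = 2

Answer: cursor 2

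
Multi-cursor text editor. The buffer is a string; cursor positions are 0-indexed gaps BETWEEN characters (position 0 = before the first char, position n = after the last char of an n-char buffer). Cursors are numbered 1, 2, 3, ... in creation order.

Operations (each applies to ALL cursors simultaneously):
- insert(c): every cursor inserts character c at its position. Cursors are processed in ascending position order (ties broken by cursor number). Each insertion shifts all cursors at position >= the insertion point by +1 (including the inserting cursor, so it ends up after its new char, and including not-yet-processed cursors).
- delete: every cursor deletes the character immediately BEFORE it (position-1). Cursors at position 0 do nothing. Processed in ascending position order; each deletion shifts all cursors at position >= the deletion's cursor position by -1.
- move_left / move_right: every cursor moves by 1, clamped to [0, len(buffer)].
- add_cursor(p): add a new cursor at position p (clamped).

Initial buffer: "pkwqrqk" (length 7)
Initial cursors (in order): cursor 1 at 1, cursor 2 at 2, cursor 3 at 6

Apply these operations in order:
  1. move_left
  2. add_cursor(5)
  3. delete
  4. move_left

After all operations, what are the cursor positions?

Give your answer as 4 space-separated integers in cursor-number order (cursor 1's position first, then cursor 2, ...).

After op 1 (move_left): buffer="pkwqrqk" (len 7), cursors c1@0 c2@1 c3@5, authorship .......
After op 2 (add_cursor(5)): buffer="pkwqrqk" (len 7), cursors c1@0 c2@1 c3@5 c4@5, authorship .......
After op 3 (delete): buffer="kwqk" (len 4), cursors c1@0 c2@0 c3@2 c4@2, authorship ....
After op 4 (move_left): buffer="kwqk" (len 4), cursors c1@0 c2@0 c3@1 c4@1, authorship ....

Answer: 0 0 1 1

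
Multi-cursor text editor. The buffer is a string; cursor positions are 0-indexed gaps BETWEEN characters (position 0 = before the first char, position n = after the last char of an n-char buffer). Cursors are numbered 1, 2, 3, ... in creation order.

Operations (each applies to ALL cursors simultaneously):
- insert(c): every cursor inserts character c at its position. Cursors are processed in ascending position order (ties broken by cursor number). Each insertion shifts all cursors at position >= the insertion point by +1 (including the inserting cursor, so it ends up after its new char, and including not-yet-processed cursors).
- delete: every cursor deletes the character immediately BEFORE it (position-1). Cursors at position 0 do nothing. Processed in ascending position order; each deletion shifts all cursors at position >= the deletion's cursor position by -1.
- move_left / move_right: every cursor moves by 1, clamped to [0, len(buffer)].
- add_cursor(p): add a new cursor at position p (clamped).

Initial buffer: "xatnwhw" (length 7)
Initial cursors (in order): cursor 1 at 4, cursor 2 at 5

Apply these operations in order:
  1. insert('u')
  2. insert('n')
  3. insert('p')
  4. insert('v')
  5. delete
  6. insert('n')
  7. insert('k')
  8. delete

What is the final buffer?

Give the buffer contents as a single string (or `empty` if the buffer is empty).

After op 1 (insert('u')): buffer="xatnuwuhw" (len 9), cursors c1@5 c2@7, authorship ....1.2..
After op 2 (insert('n')): buffer="xatnunwunhw" (len 11), cursors c1@6 c2@9, authorship ....11.22..
After op 3 (insert('p')): buffer="xatnunpwunphw" (len 13), cursors c1@7 c2@11, authorship ....111.222..
After op 4 (insert('v')): buffer="xatnunpvwunpvhw" (len 15), cursors c1@8 c2@13, authorship ....1111.2222..
After op 5 (delete): buffer="xatnunpwunphw" (len 13), cursors c1@7 c2@11, authorship ....111.222..
After op 6 (insert('n')): buffer="xatnunpnwunpnhw" (len 15), cursors c1@8 c2@13, authorship ....1111.2222..
After op 7 (insert('k')): buffer="xatnunpnkwunpnkhw" (len 17), cursors c1@9 c2@15, authorship ....11111.22222..
After op 8 (delete): buffer="xatnunpnwunpnhw" (len 15), cursors c1@8 c2@13, authorship ....1111.2222..

Answer: xatnunpnwunpnhw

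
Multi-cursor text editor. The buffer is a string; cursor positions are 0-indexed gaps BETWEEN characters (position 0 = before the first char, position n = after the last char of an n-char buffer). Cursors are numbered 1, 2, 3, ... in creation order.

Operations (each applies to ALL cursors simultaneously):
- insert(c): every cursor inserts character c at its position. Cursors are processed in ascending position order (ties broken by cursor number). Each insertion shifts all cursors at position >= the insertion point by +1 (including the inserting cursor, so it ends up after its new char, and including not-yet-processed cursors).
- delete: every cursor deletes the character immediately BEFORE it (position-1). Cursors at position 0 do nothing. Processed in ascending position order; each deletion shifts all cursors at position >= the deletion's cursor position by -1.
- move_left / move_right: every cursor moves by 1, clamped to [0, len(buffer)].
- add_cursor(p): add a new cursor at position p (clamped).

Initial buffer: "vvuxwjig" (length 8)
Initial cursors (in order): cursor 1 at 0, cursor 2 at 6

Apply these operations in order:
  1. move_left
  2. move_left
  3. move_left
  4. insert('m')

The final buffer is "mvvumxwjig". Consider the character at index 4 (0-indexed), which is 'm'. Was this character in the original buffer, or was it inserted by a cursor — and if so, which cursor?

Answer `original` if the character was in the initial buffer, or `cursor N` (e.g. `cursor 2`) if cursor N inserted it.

After op 1 (move_left): buffer="vvuxwjig" (len 8), cursors c1@0 c2@5, authorship ........
After op 2 (move_left): buffer="vvuxwjig" (len 8), cursors c1@0 c2@4, authorship ........
After op 3 (move_left): buffer="vvuxwjig" (len 8), cursors c1@0 c2@3, authorship ........
After op 4 (insert('m')): buffer="mvvumxwjig" (len 10), cursors c1@1 c2@5, authorship 1...2.....
Authorship (.=original, N=cursor N): 1 . . . 2 . . . . .
Index 4: author = 2

Answer: cursor 2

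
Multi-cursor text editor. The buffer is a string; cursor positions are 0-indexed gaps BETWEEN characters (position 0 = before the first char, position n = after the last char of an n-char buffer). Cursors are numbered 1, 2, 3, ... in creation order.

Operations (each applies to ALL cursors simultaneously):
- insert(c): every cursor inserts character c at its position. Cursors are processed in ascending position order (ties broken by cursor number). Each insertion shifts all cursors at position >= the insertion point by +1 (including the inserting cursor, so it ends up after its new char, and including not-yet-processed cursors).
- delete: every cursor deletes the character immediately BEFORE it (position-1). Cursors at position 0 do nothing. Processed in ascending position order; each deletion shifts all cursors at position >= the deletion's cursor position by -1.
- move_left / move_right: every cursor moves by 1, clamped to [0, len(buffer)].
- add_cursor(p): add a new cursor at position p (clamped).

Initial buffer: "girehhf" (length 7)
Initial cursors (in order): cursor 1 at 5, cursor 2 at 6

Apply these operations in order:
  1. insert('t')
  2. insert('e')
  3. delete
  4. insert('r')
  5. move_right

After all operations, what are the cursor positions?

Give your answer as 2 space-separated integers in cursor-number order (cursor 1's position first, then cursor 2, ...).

Answer: 8 11

Derivation:
After op 1 (insert('t')): buffer="girehthtf" (len 9), cursors c1@6 c2@8, authorship .....1.2.
After op 2 (insert('e')): buffer="girehtehtef" (len 11), cursors c1@7 c2@10, authorship .....11.22.
After op 3 (delete): buffer="girehthtf" (len 9), cursors c1@6 c2@8, authorship .....1.2.
After op 4 (insert('r')): buffer="girehtrhtrf" (len 11), cursors c1@7 c2@10, authorship .....11.22.
After op 5 (move_right): buffer="girehtrhtrf" (len 11), cursors c1@8 c2@11, authorship .....11.22.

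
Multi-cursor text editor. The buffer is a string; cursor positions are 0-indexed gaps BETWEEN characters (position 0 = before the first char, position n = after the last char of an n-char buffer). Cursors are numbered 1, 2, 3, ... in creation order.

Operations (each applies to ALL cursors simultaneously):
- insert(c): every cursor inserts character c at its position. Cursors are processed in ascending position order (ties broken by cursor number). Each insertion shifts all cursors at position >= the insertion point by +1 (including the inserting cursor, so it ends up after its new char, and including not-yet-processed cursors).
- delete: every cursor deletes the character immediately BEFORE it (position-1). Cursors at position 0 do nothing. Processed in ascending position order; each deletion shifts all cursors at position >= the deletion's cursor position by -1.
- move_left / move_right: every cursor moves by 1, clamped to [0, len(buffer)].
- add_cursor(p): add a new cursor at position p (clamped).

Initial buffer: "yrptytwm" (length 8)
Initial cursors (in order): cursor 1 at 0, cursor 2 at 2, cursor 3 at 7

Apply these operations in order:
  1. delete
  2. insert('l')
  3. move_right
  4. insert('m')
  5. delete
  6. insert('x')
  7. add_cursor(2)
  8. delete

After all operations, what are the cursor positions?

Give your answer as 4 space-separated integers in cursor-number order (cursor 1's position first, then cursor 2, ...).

After op 1 (delete): buffer="yptytm" (len 6), cursors c1@0 c2@1 c3@5, authorship ......
After op 2 (insert('l')): buffer="lylptytlm" (len 9), cursors c1@1 c2@3 c3@8, authorship 1.2....3.
After op 3 (move_right): buffer="lylptytlm" (len 9), cursors c1@2 c2@4 c3@9, authorship 1.2....3.
After op 4 (insert('m')): buffer="lymlpmtytlmm" (len 12), cursors c1@3 c2@6 c3@12, authorship 1.12.2...3.3
After op 5 (delete): buffer="lylptytlm" (len 9), cursors c1@2 c2@4 c3@9, authorship 1.2....3.
After op 6 (insert('x')): buffer="lyxlpxtytlmx" (len 12), cursors c1@3 c2@6 c3@12, authorship 1.12.2...3.3
After op 7 (add_cursor(2)): buffer="lyxlpxtytlmx" (len 12), cursors c4@2 c1@3 c2@6 c3@12, authorship 1.12.2...3.3
After op 8 (delete): buffer="llptytlm" (len 8), cursors c1@1 c4@1 c2@3 c3@8, authorship 12....3.

Answer: 1 3 8 1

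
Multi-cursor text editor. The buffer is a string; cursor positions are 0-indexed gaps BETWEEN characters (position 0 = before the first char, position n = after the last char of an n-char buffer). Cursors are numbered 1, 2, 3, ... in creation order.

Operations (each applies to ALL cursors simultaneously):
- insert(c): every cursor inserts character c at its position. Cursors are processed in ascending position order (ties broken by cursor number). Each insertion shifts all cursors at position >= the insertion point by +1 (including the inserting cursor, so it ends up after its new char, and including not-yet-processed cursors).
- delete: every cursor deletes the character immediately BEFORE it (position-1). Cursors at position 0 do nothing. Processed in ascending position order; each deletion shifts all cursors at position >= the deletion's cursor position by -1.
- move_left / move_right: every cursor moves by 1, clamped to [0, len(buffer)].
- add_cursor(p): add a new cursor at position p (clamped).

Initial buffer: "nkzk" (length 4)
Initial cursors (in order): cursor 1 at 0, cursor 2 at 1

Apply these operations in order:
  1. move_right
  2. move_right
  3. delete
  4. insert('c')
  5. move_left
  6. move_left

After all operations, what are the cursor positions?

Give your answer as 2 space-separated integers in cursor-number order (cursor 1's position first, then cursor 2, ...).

After op 1 (move_right): buffer="nkzk" (len 4), cursors c1@1 c2@2, authorship ....
After op 2 (move_right): buffer="nkzk" (len 4), cursors c1@2 c2@3, authorship ....
After op 3 (delete): buffer="nk" (len 2), cursors c1@1 c2@1, authorship ..
After op 4 (insert('c')): buffer="ncck" (len 4), cursors c1@3 c2@3, authorship .12.
After op 5 (move_left): buffer="ncck" (len 4), cursors c1@2 c2@2, authorship .12.
After op 6 (move_left): buffer="ncck" (len 4), cursors c1@1 c2@1, authorship .12.

Answer: 1 1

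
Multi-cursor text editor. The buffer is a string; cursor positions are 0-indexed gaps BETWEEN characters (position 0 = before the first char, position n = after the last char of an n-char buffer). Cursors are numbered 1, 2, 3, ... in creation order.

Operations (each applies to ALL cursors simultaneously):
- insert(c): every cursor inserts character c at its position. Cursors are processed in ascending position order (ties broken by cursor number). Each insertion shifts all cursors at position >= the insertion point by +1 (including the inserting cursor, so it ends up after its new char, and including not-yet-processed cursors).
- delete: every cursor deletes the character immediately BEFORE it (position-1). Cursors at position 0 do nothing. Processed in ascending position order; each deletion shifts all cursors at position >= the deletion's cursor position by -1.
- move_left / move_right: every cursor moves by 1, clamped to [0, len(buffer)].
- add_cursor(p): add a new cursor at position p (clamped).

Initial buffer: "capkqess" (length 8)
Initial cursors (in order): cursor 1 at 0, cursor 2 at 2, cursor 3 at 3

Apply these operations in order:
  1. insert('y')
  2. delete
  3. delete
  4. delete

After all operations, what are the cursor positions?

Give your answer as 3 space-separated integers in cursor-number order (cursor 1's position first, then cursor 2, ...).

After op 1 (insert('y')): buffer="ycaypykqess" (len 11), cursors c1@1 c2@4 c3@6, authorship 1..2.3.....
After op 2 (delete): buffer="capkqess" (len 8), cursors c1@0 c2@2 c3@3, authorship ........
After op 3 (delete): buffer="ckqess" (len 6), cursors c1@0 c2@1 c3@1, authorship ......
After op 4 (delete): buffer="kqess" (len 5), cursors c1@0 c2@0 c3@0, authorship .....

Answer: 0 0 0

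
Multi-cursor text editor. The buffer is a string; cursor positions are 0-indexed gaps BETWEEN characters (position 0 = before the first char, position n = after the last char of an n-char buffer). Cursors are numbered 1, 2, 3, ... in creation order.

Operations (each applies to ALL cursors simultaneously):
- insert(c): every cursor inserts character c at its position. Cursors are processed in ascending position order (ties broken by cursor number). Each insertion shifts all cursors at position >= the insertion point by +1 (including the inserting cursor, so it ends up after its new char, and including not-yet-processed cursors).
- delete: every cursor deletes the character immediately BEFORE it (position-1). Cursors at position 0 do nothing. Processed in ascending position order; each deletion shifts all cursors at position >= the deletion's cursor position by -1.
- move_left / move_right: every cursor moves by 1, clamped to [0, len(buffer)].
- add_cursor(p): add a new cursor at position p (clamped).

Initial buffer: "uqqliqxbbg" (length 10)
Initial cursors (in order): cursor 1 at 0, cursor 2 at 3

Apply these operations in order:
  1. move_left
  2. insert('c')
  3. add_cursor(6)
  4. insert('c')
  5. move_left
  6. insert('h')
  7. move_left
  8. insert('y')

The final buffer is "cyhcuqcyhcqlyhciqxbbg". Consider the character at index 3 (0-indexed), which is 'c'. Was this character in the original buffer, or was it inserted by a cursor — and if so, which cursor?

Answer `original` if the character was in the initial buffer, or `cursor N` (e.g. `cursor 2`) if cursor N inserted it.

Answer: cursor 1

Derivation:
After op 1 (move_left): buffer="uqqliqxbbg" (len 10), cursors c1@0 c2@2, authorship ..........
After op 2 (insert('c')): buffer="cuqcqliqxbbg" (len 12), cursors c1@1 c2@4, authorship 1..2........
After op 3 (add_cursor(6)): buffer="cuqcqliqxbbg" (len 12), cursors c1@1 c2@4 c3@6, authorship 1..2........
After op 4 (insert('c')): buffer="ccuqccqlciqxbbg" (len 15), cursors c1@2 c2@6 c3@9, authorship 11..22..3......
After op 5 (move_left): buffer="ccuqccqlciqxbbg" (len 15), cursors c1@1 c2@5 c3@8, authorship 11..22..3......
After op 6 (insert('h')): buffer="chcuqchcqlhciqxbbg" (len 18), cursors c1@2 c2@7 c3@11, authorship 111..222..33......
After op 7 (move_left): buffer="chcuqchcqlhciqxbbg" (len 18), cursors c1@1 c2@6 c3@10, authorship 111..222..33......
After op 8 (insert('y')): buffer="cyhcuqcyhcqlyhciqxbbg" (len 21), cursors c1@2 c2@8 c3@13, authorship 1111..2222..333......
Authorship (.=original, N=cursor N): 1 1 1 1 . . 2 2 2 2 . . 3 3 3 . . . . . .
Index 3: author = 1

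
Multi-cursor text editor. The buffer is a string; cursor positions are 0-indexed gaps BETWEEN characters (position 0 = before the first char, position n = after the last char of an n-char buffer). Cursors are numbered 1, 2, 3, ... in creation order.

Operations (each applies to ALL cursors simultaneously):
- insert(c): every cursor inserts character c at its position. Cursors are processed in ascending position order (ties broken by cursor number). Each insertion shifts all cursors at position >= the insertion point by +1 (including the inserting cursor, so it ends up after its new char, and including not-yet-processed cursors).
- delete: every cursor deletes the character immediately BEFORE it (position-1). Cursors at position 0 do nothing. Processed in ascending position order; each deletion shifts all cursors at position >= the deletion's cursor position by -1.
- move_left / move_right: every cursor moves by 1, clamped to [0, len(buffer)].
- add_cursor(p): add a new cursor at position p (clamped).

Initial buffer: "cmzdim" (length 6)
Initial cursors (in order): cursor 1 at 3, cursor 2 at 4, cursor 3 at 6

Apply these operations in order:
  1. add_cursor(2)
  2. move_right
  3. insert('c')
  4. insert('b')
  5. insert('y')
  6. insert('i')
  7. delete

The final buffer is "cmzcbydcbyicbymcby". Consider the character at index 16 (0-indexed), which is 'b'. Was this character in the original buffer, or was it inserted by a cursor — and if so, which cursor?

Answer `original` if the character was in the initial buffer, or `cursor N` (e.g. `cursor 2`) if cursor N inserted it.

Answer: cursor 3

Derivation:
After op 1 (add_cursor(2)): buffer="cmzdim" (len 6), cursors c4@2 c1@3 c2@4 c3@6, authorship ......
After op 2 (move_right): buffer="cmzdim" (len 6), cursors c4@3 c1@4 c2@5 c3@6, authorship ......
After op 3 (insert('c')): buffer="cmzcdcicmc" (len 10), cursors c4@4 c1@6 c2@8 c3@10, authorship ...4.1.2.3
After op 4 (insert('b')): buffer="cmzcbdcbicbmcb" (len 14), cursors c4@5 c1@8 c2@11 c3@14, authorship ...44.11.22.33
After op 5 (insert('y')): buffer="cmzcbydcbyicbymcby" (len 18), cursors c4@6 c1@10 c2@14 c3@18, authorship ...444.111.222.333
After op 6 (insert('i')): buffer="cmzcbyidcbyiicbyimcbyi" (len 22), cursors c4@7 c1@12 c2@17 c3@22, authorship ...4444.1111.2222.3333
After op 7 (delete): buffer="cmzcbydcbyicbymcby" (len 18), cursors c4@6 c1@10 c2@14 c3@18, authorship ...444.111.222.333
Authorship (.=original, N=cursor N): . . . 4 4 4 . 1 1 1 . 2 2 2 . 3 3 3
Index 16: author = 3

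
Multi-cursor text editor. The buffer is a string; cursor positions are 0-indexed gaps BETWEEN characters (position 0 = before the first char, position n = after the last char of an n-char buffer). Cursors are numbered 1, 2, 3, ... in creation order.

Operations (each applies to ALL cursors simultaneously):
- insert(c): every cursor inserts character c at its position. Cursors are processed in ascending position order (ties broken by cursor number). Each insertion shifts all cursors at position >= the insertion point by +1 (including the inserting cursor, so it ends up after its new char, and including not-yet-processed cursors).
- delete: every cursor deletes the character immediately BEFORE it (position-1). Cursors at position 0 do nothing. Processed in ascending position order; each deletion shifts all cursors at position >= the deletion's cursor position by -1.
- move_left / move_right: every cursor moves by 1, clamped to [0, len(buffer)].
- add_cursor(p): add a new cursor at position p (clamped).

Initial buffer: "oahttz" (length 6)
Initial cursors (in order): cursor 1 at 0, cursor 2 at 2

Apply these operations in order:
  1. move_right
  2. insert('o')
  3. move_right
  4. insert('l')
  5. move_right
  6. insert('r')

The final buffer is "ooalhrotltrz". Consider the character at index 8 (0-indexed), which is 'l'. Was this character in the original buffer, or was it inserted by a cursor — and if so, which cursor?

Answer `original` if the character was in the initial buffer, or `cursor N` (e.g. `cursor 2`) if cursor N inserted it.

After op 1 (move_right): buffer="oahttz" (len 6), cursors c1@1 c2@3, authorship ......
After op 2 (insert('o')): buffer="ooahottz" (len 8), cursors c1@2 c2@5, authorship .1..2...
After op 3 (move_right): buffer="ooahottz" (len 8), cursors c1@3 c2@6, authorship .1..2...
After op 4 (insert('l')): buffer="ooalhotltz" (len 10), cursors c1@4 c2@8, authorship .1.1.2.2..
After op 5 (move_right): buffer="ooalhotltz" (len 10), cursors c1@5 c2@9, authorship .1.1.2.2..
After op 6 (insert('r')): buffer="ooalhrotltrz" (len 12), cursors c1@6 c2@11, authorship .1.1.12.2.2.
Authorship (.=original, N=cursor N): . 1 . 1 . 1 2 . 2 . 2 .
Index 8: author = 2

Answer: cursor 2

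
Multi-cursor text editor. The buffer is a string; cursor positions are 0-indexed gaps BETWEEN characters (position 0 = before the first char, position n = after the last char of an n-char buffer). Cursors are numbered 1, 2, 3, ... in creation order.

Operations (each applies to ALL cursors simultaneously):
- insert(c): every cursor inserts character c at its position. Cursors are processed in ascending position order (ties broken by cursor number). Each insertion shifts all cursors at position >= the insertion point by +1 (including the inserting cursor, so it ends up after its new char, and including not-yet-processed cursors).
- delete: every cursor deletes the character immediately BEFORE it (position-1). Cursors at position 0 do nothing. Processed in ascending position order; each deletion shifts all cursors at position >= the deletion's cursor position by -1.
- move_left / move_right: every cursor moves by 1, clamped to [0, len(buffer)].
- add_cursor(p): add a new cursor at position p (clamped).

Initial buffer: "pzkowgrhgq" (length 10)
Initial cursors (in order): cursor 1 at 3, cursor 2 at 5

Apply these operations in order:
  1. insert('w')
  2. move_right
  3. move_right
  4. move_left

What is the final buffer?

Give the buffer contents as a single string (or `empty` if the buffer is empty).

After op 1 (insert('w')): buffer="pzkwowwgrhgq" (len 12), cursors c1@4 c2@7, authorship ...1..2.....
After op 2 (move_right): buffer="pzkwowwgrhgq" (len 12), cursors c1@5 c2@8, authorship ...1..2.....
After op 3 (move_right): buffer="pzkwowwgrhgq" (len 12), cursors c1@6 c2@9, authorship ...1..2.....
After op 4 (move_left): buffer="pzkwowwgrhgq" (len 12), cursors c1@5 c2@8, authorship ...1..2.....

Answer: pzkwowwgrhgq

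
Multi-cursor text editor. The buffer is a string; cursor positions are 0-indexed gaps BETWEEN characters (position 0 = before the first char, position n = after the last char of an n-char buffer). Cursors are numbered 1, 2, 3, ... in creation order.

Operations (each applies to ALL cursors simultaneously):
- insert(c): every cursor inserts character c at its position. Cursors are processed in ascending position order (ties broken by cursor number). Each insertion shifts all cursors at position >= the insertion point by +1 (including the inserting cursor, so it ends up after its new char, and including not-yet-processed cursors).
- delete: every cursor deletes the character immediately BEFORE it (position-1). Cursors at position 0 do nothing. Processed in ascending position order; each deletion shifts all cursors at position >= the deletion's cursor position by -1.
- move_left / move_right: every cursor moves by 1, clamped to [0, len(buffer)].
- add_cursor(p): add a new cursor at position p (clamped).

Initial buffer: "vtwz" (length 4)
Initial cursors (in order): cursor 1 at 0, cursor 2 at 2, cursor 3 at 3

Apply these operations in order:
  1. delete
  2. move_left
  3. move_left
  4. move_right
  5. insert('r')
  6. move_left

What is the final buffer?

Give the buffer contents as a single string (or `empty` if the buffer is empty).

Answer: vrrrz

Derivation:
After op 1 (delete): buffer="vz" (len 2), cursors c1@0 c2@1 c3@1, authorship ..
After op 2 (move_left): buffer="vz" (len 2), cursors c1@0 c2@0 c3@0, authorship ..
After op 3 (move_left): buffer="vz" (len 2), cursors c1@0 c2@0 c3@0, authorship ..
After op 4 (move_right): buffer="vz" (len 2), cursors c1@1 c2@1 c3@1, authorship ..
After op 5 (insert('r')): buffer="vrrrz" (len 5), cursors c1@4 c2@4 c3@4, authorship .123.
After op 6 (move_left): buffer="vrrrz" (len 5), cursors c1@3 c2@3 c3@3, authorship .123.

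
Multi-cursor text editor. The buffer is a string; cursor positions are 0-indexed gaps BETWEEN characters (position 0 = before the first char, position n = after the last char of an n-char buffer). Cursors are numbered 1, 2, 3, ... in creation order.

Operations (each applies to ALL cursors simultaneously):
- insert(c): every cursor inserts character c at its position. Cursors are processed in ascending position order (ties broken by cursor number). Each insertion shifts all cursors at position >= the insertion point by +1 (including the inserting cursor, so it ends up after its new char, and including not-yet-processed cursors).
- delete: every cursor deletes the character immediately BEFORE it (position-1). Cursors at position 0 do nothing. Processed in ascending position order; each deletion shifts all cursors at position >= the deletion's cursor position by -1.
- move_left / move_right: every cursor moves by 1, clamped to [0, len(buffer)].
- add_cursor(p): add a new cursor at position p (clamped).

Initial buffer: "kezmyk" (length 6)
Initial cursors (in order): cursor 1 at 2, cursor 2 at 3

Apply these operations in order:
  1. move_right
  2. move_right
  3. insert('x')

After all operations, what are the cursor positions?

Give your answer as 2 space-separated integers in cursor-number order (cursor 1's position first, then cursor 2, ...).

After op 1 (move_right): buffer="kezmyk" (len 6), cursors c1@3 c2@4, authorship ......
After op 2 (move_right): buffer="kezmyk" (len 6), cursors c1@4 c2@5, authorship ......
After op 3 (insert('x')): buffer="kezmxyxk" (len 8), cursors c1@5 c2@7, authorship ....1.2.

Answer: 5 7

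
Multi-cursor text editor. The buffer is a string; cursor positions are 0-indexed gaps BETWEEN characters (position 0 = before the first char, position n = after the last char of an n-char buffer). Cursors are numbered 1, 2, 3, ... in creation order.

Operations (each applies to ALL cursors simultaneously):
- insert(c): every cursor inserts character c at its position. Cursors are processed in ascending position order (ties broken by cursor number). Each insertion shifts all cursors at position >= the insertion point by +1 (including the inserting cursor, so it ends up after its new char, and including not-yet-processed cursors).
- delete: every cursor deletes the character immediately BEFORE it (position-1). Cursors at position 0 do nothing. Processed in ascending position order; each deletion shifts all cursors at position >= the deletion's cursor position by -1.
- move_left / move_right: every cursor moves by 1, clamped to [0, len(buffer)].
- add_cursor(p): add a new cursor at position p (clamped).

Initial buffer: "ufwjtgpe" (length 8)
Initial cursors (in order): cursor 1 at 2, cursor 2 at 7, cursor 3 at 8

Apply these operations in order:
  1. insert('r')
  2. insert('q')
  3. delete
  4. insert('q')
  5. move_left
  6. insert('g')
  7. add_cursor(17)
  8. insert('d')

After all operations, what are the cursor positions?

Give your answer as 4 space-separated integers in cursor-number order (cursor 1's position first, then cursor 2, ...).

After op 1 (insert('r')): buffer="ufrwjtgprer" (len 11), cursors c1@3 c2@9 c3@11, authorship ..1.....2.3
After op 2 (insert('q')): buffer="ufrqwjtgprqerq" (len 14), cursors c1@4 c2@11 c3@14, authorship ..11.....22.33
After op 3 (delete): buffer="ufrwjtgprer" (len 11), cursors c1@3 c2@9 c3@11, authorship ..1.....2.3
After op 4 (insert('q')): buffer="ufrqwjtgprqerq" (len 14), cursors c1@4 c2@11 c3@14, authorship ..11.....22.33
After op 5 (move_left): buffer="ufrqwjtgprqerq" (len 14), cursors c1@3 c2@10 c3@13, authorship ..11.....22.33
After op 6 (insert('g')): buffer="ufrgqwjtgprgqergq" (len 17), cursors c1@4 c2@12 c3@16, authorship ..111.....222.333
After op 7 (add_cursor(17)): buffer="ufrgqwjtgprgqergq" (len 17), cursors c1@4 c2@12 c3@16 c4@17, authorship ..111.....222.333
After op 8 (insert('d')): buffer="ufrgdqwjtgprgdqergdqd" (len 21), cursors c1@5 c2@14 c3@19 c4@21, authorship ..1111.....2222.33334

Answer: 5 14 19 21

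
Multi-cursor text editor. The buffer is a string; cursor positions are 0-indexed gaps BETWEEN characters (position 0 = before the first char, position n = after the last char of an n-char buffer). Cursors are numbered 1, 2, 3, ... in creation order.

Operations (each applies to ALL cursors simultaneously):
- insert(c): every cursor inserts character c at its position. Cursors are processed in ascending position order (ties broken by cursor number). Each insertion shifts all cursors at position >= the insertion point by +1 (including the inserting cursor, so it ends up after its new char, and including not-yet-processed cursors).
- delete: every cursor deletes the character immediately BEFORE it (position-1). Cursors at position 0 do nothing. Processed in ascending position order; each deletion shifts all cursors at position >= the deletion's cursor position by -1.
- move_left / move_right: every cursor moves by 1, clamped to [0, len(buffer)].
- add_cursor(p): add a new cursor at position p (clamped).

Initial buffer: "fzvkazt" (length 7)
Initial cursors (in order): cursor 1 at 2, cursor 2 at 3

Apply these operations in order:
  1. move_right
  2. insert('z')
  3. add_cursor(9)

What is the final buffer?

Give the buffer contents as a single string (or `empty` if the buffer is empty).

Answer: fzvzkzazt

Derivation:
After op 1 (move_right): buffer="fzvkazt" (len 7), cursors c1@3 c2@4, authorship .......
After op 2 (insert('z')): buffer="fzvzkzazt" (len 9), cursors c1@4 c2@6, authorship ...1.2...
After op 3 (add_cursor(9)): buffer="fzvzkzazt" (len 9), cursors c1@4 c2@6 c3@9, authorship ...1.2...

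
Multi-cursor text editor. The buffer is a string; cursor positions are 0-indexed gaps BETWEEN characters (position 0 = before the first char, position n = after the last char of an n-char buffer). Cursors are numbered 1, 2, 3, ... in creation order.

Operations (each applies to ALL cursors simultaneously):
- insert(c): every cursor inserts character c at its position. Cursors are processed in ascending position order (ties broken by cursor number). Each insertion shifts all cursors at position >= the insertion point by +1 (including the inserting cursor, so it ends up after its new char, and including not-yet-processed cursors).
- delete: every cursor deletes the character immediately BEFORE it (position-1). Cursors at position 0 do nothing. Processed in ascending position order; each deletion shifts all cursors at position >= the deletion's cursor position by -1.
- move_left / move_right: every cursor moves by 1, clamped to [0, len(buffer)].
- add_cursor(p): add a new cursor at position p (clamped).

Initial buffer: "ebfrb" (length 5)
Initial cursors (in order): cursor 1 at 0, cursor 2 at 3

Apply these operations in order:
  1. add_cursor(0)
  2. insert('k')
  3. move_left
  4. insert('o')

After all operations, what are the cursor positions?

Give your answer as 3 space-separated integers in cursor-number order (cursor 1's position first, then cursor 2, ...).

Answer: 3 8 3

Derivation:
After op 1 (add_cursor(0)): buffer="ebfrb" (len 5), cursors c1@0 c3@0 c2@3, authorship .....
After op 2 (insert('k')): buffer="kkebfkrb" (len 8), cursors c1@2 c3@2 c2@6, authorship 13...2..
After op 3 (move_left): buffer="kkebfkrb" (len 8), cursors c1@1 c3@1 c2@5, authorship 13...2..
After op 4 (insert('o')): buffer="kookebfokrb" (len 11), cursors c1@3 c3@3 c2@8, authorship 1133...22..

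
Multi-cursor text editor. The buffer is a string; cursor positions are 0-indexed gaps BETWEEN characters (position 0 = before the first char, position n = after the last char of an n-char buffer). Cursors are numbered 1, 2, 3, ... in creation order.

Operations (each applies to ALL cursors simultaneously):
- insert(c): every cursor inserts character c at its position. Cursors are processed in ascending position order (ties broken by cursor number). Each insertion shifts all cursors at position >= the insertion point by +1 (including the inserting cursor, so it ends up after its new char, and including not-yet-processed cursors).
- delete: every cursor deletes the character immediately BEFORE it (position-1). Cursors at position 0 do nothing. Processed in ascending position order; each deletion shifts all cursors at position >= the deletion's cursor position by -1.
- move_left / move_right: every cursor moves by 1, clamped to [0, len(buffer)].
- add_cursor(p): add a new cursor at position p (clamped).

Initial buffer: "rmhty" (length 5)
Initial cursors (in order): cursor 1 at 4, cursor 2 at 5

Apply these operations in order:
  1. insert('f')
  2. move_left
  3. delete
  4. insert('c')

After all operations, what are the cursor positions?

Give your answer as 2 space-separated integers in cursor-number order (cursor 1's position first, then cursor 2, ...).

After op 1 (insert('f')): buffer="rmhtfyf" (len 7), cursors c1@5 c2@7, authorship ....1.2
After op 2 (move_left): buffer="rmhtfyf" (len 7), cursors c1@4 c2@6, authorship ....1.2
After op 3 (delete): buffer="rmhff" (len 5), cursors c1@3 c2@4, authorship ...12
After op 4 (insert('c')): buffer="rmhcfcf" (len 7), cursors c1@4 c2@6, authorship ...1122

Answer: 4 6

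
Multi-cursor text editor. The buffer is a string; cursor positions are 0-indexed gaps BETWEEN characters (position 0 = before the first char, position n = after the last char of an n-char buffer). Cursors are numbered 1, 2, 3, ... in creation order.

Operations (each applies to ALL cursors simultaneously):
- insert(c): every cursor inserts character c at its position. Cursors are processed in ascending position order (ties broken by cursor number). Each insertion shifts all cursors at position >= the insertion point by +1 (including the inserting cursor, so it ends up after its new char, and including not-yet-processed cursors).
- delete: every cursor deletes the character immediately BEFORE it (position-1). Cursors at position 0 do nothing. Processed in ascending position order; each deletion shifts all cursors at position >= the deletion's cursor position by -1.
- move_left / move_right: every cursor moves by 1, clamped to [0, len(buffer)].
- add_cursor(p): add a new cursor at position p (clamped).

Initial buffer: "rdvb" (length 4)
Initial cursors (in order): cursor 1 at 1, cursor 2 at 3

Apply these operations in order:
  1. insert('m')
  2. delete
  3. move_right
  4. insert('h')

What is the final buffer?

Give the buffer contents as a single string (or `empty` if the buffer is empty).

After op 1 (insert('m')): buffer="rmdvmb" (len 6), cursors c1@2 c2@5, authorship .1..2.
After op 2 (delete): buffer="rdvb" (len 4), cursors c1@1 c2@3, authorship ....
After op 3 (move_right): buffer="rdvb" (len 4), cursors c1@2 c2@4, authorship ....
After op 4 (insert('h')): buffer="rdhvbh" (len 6), cursors c1@3 c2@6, authorship ..1..2

Answer: rdhvbh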